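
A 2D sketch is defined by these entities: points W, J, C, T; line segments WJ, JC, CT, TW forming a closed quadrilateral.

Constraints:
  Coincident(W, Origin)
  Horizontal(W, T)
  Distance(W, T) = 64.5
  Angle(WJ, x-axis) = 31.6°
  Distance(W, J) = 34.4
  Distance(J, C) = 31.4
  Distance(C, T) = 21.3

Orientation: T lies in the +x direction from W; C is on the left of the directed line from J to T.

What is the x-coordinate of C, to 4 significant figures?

60.56

W is at the origin; WT is horizontal with |WT| = 64.5 and T in +x, so T = (64.5, 0). WJ runs at 31.6° with |WJ| = 34.4, so J = (29.30, 18.03). C is determined by |JC| = 31.4 and |CT| = 21.3 together: it lies at the intersection of circle(J, 31.4) and circle(T, 21.3). With |JT| = 39.55, the foot of the radical line on JT is 26.50 from J and the perpendicular offset is √(31.4² − 26.50²) = 16.84. Taking the left-of-JT solution: C = (60.56, 20.93).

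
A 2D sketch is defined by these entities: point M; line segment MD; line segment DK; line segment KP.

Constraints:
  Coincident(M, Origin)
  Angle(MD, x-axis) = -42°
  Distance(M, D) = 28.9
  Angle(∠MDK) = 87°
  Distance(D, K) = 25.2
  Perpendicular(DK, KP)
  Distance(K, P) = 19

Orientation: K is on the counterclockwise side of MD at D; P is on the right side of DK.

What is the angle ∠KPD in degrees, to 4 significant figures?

52.98°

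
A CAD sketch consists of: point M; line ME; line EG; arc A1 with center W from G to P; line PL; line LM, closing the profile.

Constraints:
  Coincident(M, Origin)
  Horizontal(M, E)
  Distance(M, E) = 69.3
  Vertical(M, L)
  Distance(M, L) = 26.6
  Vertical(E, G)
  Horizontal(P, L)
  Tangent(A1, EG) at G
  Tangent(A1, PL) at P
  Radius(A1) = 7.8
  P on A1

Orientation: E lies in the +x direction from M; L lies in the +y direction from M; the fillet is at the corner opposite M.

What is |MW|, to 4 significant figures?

64.31

M is at the origin; ME is horizontal with |ME| = 69.3 and E on the +x side, so E = (69.30, 0.000). ML is vertical with |ML| = 26.6 and L on the +y side, so L = (0.000, 26.60). The virtual corner opposite M is at (69.30, 26.60). The tangent condition forces WG to be normal to EG and A1 meets PL tangentially, so WP is at right angles to PL, with radius 7.8, so the center W sits 7.8 in from both sides at W = (61.50, 18.80). Then |MW| = |W − M| = 64.31.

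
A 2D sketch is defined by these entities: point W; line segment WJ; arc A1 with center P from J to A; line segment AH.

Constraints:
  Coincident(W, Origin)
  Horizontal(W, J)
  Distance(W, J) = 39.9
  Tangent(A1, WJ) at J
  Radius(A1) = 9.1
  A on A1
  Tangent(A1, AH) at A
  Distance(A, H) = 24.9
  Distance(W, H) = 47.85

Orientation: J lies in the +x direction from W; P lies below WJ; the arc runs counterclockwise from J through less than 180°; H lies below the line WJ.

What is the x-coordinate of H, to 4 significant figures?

32.96

W is at the origin; WJ is horizontal with |WJ| = 39.9 and J on the +x side, so J = (39.90, 0.000). A1 meets WJ tangentially, so PJ is at right angles to WJ, so P = J + (0, -9.1) = (39.90, -9.100). Since PA ⟂ AH (tangency), |PH| = √(9.1² + 24.9²) = 26.51 regardless of where A sits on A1. So H lies on both circle(W, 47.85) and circle(P, 26.51); the below-WJ intersection is H = (32.96, -34.69). A is the foot of the tangent from H: A = (30.83, -9.878).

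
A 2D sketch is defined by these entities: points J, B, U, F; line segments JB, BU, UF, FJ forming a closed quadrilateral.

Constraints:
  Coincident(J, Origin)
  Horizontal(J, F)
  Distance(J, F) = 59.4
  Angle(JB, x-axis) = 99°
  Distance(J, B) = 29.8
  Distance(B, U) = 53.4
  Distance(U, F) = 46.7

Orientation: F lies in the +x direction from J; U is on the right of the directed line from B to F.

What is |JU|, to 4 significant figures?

25.75

Checks: |BU| = 53.40 ✓; |UF| = 46.70 ✓.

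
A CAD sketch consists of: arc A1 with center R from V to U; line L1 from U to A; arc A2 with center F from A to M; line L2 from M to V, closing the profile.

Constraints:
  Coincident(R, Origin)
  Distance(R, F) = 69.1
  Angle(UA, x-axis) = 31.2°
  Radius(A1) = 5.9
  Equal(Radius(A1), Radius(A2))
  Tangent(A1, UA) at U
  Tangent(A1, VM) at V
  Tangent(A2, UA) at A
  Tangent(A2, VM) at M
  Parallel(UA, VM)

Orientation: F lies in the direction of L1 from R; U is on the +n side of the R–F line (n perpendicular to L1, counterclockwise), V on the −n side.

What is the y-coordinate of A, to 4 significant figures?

40.84

Tangency of A1 to both parallel lines with radius 5.9 puts U and V at R ± 5.9·n: U = (-3.056, 5.047), V = (3.056, -5.047). Equal radii place A and M the same way about F: A = F + 5.9·n = (56.05, 40.84), M = F − 5.9·n = (62.16, 30.75). So A.y = 40.84.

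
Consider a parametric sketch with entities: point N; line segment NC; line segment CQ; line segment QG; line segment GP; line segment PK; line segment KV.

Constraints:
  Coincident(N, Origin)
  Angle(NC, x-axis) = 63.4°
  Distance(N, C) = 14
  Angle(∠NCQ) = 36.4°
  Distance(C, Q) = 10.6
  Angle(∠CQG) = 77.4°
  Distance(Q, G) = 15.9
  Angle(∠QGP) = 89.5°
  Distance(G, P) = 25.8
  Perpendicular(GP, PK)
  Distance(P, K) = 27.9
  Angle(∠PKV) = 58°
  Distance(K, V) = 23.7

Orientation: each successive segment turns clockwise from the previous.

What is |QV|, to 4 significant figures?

5.590

N is at the origin; NC runs at 63.4° with length 14.0, so C = (6.269, 12.52). ∠NCQ = 36.4° gives CQ at -80.20° from the x-axis; with |CQ| = 10.6, Q = (8.073, 2.073). ∠CQG = 77.4° gives QG at 177.2° from the x-axis; with |QG| = 15.9, G = (-7.808, 2.850). ∠QGP = 89.5° gives GP at 86.70° from the x-axis; with |GP| = 25.8, P = (-6.323, 28.61). GP ⟂ PK, so PK runs at -3.300°; with |PK| = 27.9, K = (21.53, 27.00). ∠PKV = 58.0° gives KV at -125.3° from the x-axis; with |KV| = 23.7, V = (7.835, 7.658). Then |QV| = |V − Q| = 5.590.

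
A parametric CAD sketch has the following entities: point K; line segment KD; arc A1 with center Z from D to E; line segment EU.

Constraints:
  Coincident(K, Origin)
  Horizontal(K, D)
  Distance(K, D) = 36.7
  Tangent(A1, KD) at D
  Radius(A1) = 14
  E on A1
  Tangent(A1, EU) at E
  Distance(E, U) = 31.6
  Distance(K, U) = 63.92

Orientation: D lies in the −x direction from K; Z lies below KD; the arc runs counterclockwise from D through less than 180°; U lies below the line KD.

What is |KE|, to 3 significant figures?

53.2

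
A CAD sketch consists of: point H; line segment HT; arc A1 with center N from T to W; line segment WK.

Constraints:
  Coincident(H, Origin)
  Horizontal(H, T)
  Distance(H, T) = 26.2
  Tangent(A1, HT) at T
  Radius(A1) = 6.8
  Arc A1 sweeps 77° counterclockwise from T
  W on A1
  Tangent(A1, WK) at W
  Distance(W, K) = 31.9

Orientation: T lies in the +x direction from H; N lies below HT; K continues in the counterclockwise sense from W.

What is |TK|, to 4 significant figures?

38.88

H is at the origin; HT is horizontal with |HT| = 26.2 and T on the +x side, so T = (26.20, 0.000). A1 meets HT tangentially, so NT is at right angles to HT, so N = T + (0, -6.8) = (26.20, -6.800). On A1, T sits at bearing 90° from N; a 77° counterclockwise sweep puts W at bearing 167°, so W = N + 6.8·(cos 167°, sin 167°) = (19.57, -5.270). A1 meets WK tangentially, so NW is at right angles to WK, so WK runs along (−sin 167°, cos 167°); with |WK| = 31.9, K = (12.40, -36.35). Then |TK| = |K − T| = 38.88.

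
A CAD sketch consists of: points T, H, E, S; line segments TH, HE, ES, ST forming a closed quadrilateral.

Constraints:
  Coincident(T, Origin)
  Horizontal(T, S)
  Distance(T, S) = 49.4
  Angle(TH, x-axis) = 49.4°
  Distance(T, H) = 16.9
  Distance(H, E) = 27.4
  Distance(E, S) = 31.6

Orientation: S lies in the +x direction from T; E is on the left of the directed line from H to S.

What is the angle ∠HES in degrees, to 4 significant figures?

86.36°

Checks: |HE| = 27.40 ✓; |ES| = 31.60 ✓.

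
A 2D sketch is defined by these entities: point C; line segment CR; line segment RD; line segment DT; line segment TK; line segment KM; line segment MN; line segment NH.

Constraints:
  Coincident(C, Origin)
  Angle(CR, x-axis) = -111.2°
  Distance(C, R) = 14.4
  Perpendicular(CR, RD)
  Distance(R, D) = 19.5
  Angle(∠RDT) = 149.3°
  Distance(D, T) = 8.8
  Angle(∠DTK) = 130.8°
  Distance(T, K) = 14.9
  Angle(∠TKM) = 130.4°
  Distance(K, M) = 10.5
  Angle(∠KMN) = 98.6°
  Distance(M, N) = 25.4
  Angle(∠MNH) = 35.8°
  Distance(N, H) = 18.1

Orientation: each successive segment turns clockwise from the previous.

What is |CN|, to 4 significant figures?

1.219

C is at the origin; CR runs at -111.2° with length 14.4, so R = (-5.207, -13.43). CR ⟂ RD, so RD runs at 158.8°; with |RD| = 19.5, D = (-23.39, -6.374). ∠RDT = 149.3° gives DT at 128.1° from the x-axis; with |DT| = 8.8, T = (-28.82, 0.5512). ∠DTK = 130.8° gives TK at 78.90° from the x-axis; with |TK| = 14.9, K = (-25.95, 15.17). ∠TKM = 130.4° gives KM at 29.30° from the x-axis; with |KM| = 10.5, M = (-16.79, 20.31). ∠KMN = 98.6° gives MN at -52.10° from the x-axis; with |MN| = 25.4, N = (-1.189, 0.2683). Then |CN| = |N − C| = 1.219.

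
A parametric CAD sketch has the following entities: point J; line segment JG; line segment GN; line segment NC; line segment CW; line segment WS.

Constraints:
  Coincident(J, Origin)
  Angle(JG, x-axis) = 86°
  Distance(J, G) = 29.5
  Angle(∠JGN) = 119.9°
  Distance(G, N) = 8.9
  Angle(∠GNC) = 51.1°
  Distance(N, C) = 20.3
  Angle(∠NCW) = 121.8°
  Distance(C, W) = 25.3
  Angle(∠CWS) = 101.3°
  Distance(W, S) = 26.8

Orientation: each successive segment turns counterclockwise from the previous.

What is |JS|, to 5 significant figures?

42.818

∠NCW = 121.8° gives CW at -26.800° from the x-axis; with |CW| = 25.3, W = (19.022, 2.7621). ∠CWS = 101.3° gives WS at 51.900° from the x-axis; with |WS| = 26.8, S = (35.559, 23.852). Then |JS| = |S − J| = 42.818.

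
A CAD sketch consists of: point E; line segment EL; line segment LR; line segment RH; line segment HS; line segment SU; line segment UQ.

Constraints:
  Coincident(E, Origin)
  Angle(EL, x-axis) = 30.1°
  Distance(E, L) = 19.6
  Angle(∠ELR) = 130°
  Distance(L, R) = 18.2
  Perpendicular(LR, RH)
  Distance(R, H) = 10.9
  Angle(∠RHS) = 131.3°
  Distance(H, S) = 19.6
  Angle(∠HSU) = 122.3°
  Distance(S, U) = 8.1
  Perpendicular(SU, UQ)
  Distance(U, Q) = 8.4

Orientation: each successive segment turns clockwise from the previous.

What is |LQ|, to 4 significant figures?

13.63

E is at the origin; EL runs at 30.1° with length 19.6, so L = (16.96, 9.830). ∠ELR = 130.0° gives LR at -19.90° from the x-axis; with |LR| = 18.2, R = (34.07, 3.635). The perpendicularity gives RH at right angles to LR, so RH runs at -109.9°; with |RH| = 10.9, H = (30.36, -6.614). ∠RHS = 131.3° gives HS at -158.6° from the x-axis; with |HS| = 19.6, S = (12.11, -13.77). ∠HSU = 122.3° gives SU at 143.7° from the x-axis; with |SU| = 8.1, U = (5.583, -8.971). SU ⟂ UQ, so UQ runs at 53.70°; with |UQ| = 8.4, Q = (10.56, -2.201). Then |LQ| = |Q − L| = 13.63.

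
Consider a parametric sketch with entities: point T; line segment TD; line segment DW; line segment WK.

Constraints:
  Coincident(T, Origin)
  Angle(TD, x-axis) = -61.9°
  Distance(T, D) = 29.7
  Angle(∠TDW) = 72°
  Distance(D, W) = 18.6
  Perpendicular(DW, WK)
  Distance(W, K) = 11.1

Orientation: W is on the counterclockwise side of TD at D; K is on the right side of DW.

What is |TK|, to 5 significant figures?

40.459

∠TDW = 72.0°, so DW runs at -61.9° + (180° − 72.0°) = 46.100° from the x-axis; with |DW| = 18.6, W = D + 18.6·(cos 46.100°, sin 46.100°) = (26.886, -12.797). The perpendicularity gives WK at right angles to DW; with |WK| = 11.1 on the right of DW, K = W + 11.1·(0.72055, -0.69340) = (34.884, -20.494). Then |TK| = |K − T| = 40.459.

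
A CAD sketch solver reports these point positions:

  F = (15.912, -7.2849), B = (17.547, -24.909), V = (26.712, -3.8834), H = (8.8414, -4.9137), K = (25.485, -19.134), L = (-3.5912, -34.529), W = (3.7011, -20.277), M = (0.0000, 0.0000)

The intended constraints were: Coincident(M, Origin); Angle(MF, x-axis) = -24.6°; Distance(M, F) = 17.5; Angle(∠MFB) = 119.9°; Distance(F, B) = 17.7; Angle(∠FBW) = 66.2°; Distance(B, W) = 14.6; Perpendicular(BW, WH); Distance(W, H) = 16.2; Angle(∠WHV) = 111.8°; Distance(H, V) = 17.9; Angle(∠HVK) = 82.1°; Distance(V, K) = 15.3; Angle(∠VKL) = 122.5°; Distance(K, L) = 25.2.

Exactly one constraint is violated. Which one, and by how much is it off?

Distance(K, L) = 25.2 — off by 7.70.

M = (0.00, 0.00) ✓; MF at -24.60° ✓; |MF| = 17.50 ✓; ∠MFB = 119.9° ✓; |FB| = 17.70 ✓; ∠FBW = 66.20° ✓; |BW| = 14.60 ✓; ∠(BW, WH) = 90.00° ✓; |WH| = 16.20 ✓; ∠WHV = 111.8° ✓; |HV| = 17.90 ✓; ∠HVK = 82.10° ✓; |VK| = 15.30 ✓; ∠VKL = 122.5° ✓; |KL| = 32.90 ✗.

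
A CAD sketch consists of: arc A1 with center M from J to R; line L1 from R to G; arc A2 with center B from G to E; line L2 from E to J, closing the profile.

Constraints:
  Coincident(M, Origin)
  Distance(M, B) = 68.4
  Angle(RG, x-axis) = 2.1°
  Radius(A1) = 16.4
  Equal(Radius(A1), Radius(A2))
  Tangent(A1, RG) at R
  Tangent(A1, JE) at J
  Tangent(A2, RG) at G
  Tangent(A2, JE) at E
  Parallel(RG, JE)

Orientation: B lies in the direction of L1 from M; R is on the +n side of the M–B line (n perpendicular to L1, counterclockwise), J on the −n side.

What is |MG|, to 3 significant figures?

70.3

The slot axis is L1's direction at 2.1°, so u = (cos 2.1°, sin 2.1°) = (0.999, 0.0366) and n = (−sin 2.1°, cos 2.1°) = (-0.0366, 0.999). M is at the origin and B lies 68.4 along u from M, so B = 68.4·u = (68.4, 2.51). Tangency of A1 to both parallel lines with radius 16.4 puts R and J at M ± 16.4·n: R = (-0.601, 16.4), J = (0.601, -16.4). Equal radii place G and E the same way about B: G = B + 16.4·n = (67.8, 18.9), E = B − 16.4·n = (69.0, -13.9). Then |MG| = |G − M| = 70.3.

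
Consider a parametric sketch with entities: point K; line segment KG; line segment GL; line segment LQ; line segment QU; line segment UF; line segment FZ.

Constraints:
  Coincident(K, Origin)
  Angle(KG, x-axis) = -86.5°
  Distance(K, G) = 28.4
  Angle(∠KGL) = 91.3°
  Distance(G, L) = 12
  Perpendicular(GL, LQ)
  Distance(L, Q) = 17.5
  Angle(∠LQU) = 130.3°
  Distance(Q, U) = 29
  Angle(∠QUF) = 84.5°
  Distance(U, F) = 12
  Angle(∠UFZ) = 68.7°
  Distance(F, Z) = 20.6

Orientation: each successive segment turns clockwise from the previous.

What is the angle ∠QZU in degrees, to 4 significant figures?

156.6°

∠QUF = 84.5° gives UF at -50.40° from the x-axis; with |UF| = 12.0, F = (16.43, -0.6168). ∠UFZ = 68.7° gives FZ at -161.7° from the x-axis; with |FZ| = 20.6, Z = (-3.127, -7.085). Then cos ∠QZU = ZQ·ZU / (|ZQ||ZU|), giving 156.6°.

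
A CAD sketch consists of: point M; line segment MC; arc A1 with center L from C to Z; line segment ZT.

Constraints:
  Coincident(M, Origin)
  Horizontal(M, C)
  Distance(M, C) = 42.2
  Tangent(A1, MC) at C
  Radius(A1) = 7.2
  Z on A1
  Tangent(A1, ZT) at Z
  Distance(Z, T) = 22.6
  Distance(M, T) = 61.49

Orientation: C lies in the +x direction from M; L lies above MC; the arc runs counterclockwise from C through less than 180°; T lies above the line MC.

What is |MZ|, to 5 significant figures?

49.412

M is at the origin; M and C share the same y with |MC| = 42.2 and C on the +x side, so C = (42.200, 0.0000). A1 meets MC tangentially, so LC is at right angles to MC, so L = C + (0, 7.2) = (42.200, 7.2000). Since LZ ⟂ ZT (tangency), |LT| = √(7.2² + 22.6²) = 23.719 regardless of where Z sits on A1. So T lies on both circle(M, 61.49) and circle(L, 23.719); the above-MC intersection is T = (55.238, 27.014). Z is the foot of the tangent from T: Z = (49.132, 5.2548).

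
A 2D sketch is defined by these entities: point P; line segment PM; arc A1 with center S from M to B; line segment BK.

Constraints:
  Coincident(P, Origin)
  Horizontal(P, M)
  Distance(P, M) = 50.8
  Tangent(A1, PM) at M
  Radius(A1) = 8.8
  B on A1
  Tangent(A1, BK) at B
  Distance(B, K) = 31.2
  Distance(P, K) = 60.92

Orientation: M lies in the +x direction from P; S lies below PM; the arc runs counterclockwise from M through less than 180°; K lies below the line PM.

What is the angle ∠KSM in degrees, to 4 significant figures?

170.2°

Checks: |SB| = 8.800 ✓; ∠(SB, BK) = 90.00° ✓; |BK| = 31.20 ✓; |PK| = 60.92 ✓.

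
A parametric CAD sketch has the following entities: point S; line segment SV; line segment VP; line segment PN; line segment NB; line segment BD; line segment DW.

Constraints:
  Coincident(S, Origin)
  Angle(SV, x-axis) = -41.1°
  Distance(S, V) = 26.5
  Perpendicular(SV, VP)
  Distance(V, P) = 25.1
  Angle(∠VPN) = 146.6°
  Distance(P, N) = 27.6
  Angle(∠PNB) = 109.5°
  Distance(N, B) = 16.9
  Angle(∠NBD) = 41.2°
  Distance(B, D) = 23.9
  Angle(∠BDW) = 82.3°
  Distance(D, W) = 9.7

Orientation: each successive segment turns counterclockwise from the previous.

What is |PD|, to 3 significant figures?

13.1

S is at the origin; SV runs at -41.1° with length 26.5, so V = (20.0, -17.4). SV ⟂ VP, so VP runs at 48.9°; with |VP| = 25.1, P = (36.5, 1.49). ∠VPN = 146.6° gives PN at 82.3° from the x-axis; with |PN| = 27.6, N = (40.2, 28.8). ∠PNB = 109.5° gives NB at 153° from the x-axis; with |NB| = 16.9, B = (25.1, 36.6). ∠NBD = 41.2° gives BD at -68.4° from the x-axis; with |BD| = 23.9, D = (33.9, 14.3). Then |PD| = |D − P| = 13.1.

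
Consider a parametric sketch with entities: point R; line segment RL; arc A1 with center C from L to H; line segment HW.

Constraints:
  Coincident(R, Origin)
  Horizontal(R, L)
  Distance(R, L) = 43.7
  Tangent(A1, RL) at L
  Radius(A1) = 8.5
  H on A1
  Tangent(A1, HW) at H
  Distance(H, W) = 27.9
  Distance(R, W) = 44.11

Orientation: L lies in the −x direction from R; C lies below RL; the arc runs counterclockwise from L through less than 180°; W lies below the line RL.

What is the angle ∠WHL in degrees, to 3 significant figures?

111°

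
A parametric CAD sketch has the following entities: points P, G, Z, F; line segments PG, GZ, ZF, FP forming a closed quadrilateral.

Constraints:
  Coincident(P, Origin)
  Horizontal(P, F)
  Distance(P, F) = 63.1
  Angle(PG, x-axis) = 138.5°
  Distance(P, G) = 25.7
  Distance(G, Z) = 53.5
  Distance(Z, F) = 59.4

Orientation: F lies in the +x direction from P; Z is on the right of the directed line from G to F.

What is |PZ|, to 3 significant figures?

29.4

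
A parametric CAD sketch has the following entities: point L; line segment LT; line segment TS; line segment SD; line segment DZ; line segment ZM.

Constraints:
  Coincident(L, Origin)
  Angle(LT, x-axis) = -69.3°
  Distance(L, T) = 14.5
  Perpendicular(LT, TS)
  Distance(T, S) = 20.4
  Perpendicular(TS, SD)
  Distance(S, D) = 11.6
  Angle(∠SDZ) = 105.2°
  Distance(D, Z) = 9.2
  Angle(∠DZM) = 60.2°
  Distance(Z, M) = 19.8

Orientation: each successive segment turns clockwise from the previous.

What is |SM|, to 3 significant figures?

6.45

∠SDZ = 105.2° gives DZ at 35.9° from the x-axis; with |DZ| = 9.2, Z = (-10.6, -4.53). ∠DZM = 60.2° gives ZM at -83.9° from the x-axis; with |ZM| = 19.8, M = (-8.50, -24.2). Then |SM| = |M − S| = 6.45.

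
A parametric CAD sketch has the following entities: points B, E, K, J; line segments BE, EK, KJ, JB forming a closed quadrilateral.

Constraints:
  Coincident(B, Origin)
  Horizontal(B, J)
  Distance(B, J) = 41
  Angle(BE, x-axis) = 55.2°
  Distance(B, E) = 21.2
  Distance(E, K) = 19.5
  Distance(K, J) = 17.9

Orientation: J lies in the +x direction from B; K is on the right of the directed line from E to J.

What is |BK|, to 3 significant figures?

23.2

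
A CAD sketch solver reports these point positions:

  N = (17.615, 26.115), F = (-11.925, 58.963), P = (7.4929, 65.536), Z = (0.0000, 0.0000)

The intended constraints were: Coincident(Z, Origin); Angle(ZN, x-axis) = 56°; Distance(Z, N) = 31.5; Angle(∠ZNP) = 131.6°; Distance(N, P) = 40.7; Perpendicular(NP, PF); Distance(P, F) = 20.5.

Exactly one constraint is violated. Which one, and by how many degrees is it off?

Perpendicular(NP, PF) — off by 4.30°.

Z = (0.00, 0.00) ✓; ZN at 56.00° ✓; |ZN| = 31.50 ✓; ∠ZNP = 131.6° ✓; |NP| = 40.70 ✓; ∠(NP, PF) = 94.30° ✗; |PF| = 20.50 ✓.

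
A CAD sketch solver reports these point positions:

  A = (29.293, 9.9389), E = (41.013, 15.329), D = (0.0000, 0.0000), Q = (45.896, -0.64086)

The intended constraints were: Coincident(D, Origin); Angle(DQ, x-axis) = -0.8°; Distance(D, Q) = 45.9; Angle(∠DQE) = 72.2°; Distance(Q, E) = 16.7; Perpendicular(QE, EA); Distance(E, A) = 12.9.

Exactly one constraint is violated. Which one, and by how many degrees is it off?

Perpendicular(QE, EA) — off by 7.70°.

D = (0.00, 0.00) ✓; DQ at -0.8000° ✓; |DQ| = 45.90 ✓; ∠DQE = 72.20° ✓; |QE| = 16.70 ✓; ∠(QE, EA) = 97.70° ✗; |EA| = 12.90 ✓.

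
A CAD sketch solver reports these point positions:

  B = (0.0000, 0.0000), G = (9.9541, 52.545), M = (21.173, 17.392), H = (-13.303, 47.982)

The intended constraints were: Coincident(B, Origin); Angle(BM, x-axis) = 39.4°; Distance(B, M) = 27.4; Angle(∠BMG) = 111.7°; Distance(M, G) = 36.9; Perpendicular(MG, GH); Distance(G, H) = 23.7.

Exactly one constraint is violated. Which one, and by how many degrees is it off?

Perpendicular(MG, GH) — off by 6.60°.

B = (0.00, 0.00) ✓; BM at 39.40° ✓; |BM| = 27.40 ✓; ∠BMG = 111.7° ✓; |MG| = 36.90 ✓; ∠(MG, GH) = 83.40° ✗; |GH| = 23.70 ✓.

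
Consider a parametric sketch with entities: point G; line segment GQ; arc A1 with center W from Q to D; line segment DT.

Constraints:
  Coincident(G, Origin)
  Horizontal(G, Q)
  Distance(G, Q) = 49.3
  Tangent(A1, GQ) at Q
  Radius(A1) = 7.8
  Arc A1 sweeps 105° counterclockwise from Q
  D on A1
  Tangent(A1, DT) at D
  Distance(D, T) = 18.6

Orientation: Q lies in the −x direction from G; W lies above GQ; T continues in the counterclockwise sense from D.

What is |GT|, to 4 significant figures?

54.24

G is at the origin; G and Q share the same y with |GQ| = 49.3 and Q on the −x side, so Q = (-49.30, 0.000). Tangency of A1 to GQ means the radius WQ is perpendicular to GQ, so W = Q + (0, 7.8) = (-49.30, 7.800). On A1, Q sits at bearing -90° from W; a 105° counterclockwise sweep puts D at bearing 15°, so D = W + 7.8·(cos 15°, sin 15°) = (-41.77, 9.819). A1 meets DT tangentially, so WD is at right angles to DT, so DT runs along (−sin 15°, cos 15°); with |DT| = 18.6, T = (-46.58, 27.79). Then |GT| = |T − G| = 54.24.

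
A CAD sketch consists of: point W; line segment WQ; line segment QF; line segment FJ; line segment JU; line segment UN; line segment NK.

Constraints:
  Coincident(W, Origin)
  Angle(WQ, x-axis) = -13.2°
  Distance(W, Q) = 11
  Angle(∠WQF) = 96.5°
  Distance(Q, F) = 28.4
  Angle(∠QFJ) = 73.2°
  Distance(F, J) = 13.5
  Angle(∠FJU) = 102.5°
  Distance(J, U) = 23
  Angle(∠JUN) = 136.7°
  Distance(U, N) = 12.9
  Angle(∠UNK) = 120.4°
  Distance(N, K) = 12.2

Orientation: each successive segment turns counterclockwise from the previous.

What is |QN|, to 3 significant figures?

7.33

∠FJU = 102.5° gives JU at -105° from the x-axis; with |JU| = 23.0, U = (0.692, 2.73). ∠JUN = 136.7° gives UN at -62.1° from the x-axis; with |UN| = 12.9, N = (6.73, -8.67). Then |QN| = |N − Q| = 7.33.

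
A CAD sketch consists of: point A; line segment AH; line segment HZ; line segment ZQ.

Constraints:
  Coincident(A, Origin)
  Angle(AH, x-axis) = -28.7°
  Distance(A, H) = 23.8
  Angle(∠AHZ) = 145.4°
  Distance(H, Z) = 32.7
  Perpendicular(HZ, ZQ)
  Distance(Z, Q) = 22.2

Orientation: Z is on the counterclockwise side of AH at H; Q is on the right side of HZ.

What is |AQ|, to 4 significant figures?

63.32

∠AHZ = 145.4°, so HZ runs at -28.7° + (180° − 145.4°) = 5.900° from the x-axis; with |HZ| = 32.7, Z = H + 32.7·(cos 5.900°, sin 5.900°) = (53.40, -8.068). HZ ⟂ ZQ; with |ZQ| = 22.2 on the right of HZ, Q = Z + 22.2·(0.1028, -0.9947) = (55.68, -30.15). Then |AQ| = |Q − A| = 63.32.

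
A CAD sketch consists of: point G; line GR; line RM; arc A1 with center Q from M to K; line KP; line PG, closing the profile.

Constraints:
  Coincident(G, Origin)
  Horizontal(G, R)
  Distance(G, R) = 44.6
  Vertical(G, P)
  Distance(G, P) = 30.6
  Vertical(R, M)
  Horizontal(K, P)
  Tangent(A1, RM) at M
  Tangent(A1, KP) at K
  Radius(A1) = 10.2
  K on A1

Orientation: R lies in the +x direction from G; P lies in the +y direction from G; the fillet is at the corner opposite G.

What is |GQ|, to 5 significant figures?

39.994

GP is vertical with |GP| = 30.6 and P on the +y side, so P = (0.0000, 30.600). The virtual corner opposite G is at (44.600, 30.600). Tangency of A1 to RM means the radius QM is perpendicular to RM and tangency of A1 to KP means the radius QK is perpendicular to KP, with radius 10.2, so the center Q sits 10.2 in from both sides at Q = (34.400, 20.400). Then |GQ| = |Q − G| = 39.994.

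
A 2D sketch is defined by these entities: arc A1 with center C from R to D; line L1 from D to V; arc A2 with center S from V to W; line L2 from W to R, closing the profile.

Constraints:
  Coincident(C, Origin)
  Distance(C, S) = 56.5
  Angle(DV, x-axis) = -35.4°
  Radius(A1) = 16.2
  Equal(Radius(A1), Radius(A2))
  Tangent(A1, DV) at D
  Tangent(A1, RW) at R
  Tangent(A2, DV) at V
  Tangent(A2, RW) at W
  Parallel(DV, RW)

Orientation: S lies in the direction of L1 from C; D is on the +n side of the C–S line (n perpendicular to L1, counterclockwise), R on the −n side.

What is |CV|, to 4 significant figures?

58.78

The slot axis is L1's direction at -35.4°, so u = (cos -35.4°, sin -35.4°) = (0.8151, -0.5793) and n = (−sin -35.4°, cos -35.4°) = (0.5793, 0.8151). C is at the origin and S lies 56.5 along u from C, so S = 56.5·u = (46.05, -32.73). Tangency of A1 to both parallel lines with radius 16.2 puts D and R at C ± 16.2·n: D = (9.384, 13.21), R = (-9.384, -13.21). Equal radii place V and W the same way about S: V = S + 16.2·n = (55.44, -19.52), W = S − 16.2·n = (36.67, -45.93). Then |CV| = |V − C| = 58.78.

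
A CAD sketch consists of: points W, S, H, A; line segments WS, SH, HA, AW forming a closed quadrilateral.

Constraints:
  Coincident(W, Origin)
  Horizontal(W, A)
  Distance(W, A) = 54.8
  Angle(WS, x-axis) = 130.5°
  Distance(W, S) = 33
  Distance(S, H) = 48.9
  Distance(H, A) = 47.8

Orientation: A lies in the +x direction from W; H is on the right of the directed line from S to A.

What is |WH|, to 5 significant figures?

15.974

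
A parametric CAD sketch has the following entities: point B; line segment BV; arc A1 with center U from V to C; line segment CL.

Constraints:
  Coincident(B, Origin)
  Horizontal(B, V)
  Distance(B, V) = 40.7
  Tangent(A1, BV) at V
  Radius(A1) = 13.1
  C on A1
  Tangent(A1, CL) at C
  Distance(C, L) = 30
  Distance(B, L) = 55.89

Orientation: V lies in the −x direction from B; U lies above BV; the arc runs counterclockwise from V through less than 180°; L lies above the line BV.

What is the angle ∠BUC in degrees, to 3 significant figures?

28.2°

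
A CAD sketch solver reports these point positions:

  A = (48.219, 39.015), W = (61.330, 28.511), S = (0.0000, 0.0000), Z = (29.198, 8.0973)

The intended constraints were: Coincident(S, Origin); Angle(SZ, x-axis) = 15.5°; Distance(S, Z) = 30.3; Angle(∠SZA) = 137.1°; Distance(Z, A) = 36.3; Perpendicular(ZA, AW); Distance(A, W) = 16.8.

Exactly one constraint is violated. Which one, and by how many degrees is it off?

Perpendicular(ZA, AW) — off by 7.10°.

S = (0.00, 0.00) ✓; SZ at 15.50° ✓; |SZ| = 30.30 ✓; ∠SZA = 137.1° ✓; |ZA| = 36.30 ✓; ∠(ZA, AW) = 97.10° ✗; |AW| = 16.80 ✓.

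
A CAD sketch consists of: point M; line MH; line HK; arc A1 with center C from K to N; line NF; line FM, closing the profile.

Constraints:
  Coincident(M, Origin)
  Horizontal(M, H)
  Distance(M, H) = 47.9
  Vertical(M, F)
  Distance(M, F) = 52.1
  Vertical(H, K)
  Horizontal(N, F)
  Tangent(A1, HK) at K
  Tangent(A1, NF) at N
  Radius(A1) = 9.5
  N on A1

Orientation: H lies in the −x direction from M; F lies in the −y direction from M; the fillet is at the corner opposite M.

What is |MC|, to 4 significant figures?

57.35

MF is vertical with |MF| = 52.1 and F on the −y side, so F = (0.000, -52.10). The virtual corner opposite M is at (-47.90, -52.10). Tangency of A1 to HK means the radius CK is perpendicular to HK and tangency of A1 to NF means the radius CN is perpendicular to NF, with radius 9.5, so the center C sits 9.5 in from both sides at C = (-38.40, -42.60). Then |MC| = |C − M| = 57.35.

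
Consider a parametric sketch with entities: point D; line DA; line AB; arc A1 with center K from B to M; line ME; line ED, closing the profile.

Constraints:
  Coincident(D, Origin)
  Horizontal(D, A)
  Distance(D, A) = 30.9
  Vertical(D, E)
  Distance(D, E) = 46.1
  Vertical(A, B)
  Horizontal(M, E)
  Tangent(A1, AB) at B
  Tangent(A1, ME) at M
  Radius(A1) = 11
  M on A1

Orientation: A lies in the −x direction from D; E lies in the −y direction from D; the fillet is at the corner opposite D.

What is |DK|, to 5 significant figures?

40.349

D is at the origin; DA is horizontal with |DA| = 30.9 and A on the −x side, so A = (-30.900, 0.0000). DE is vertical with |DE| = 46.1 and E on the −y side, so E = (0.0000, -46.100). The virtual corner opposite D is at (-30.900, -46.100). The tangent condition forces KB to be normal to AB and the tangent condition forces KM to be normal to ME, with radius 11.0, so the center K sits 11.0 in from both sides at K = (-19.900, -35.100). Then |DK| = |K − D| = 40.349.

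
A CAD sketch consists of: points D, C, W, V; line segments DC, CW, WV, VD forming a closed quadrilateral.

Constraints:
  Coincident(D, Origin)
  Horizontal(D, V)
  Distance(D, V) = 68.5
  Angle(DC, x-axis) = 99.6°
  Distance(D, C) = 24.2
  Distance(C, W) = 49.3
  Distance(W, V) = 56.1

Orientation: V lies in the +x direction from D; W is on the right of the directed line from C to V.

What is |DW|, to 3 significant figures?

26.7

D is at the origin; D and V share the same y with |DV| = 68.5 and V in +x, so V = (68.5, 0). DC runs at 99.6° with |DC| = 24.2, so C = (-4.04, 23.9). W is determined by |CW| = 49.3 and |WV| = 56.1 together: it lies at the intersection of circle(C, 49.3) and circle(V, 56.1). With |CV| = 76.4, the foot of the radical line on CV is 33.5 from C and the perpendicular offset is √(49.3² − 33.5²) = 36.2. Taking the right-of-CV solution: W = (16.5, -21.0).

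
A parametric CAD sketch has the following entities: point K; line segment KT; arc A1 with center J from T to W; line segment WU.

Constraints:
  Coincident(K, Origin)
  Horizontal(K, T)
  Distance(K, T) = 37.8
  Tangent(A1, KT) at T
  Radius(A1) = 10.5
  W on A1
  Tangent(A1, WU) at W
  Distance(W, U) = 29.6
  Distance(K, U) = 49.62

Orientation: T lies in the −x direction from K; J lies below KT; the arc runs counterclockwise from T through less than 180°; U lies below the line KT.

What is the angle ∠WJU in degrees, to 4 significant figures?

70.47°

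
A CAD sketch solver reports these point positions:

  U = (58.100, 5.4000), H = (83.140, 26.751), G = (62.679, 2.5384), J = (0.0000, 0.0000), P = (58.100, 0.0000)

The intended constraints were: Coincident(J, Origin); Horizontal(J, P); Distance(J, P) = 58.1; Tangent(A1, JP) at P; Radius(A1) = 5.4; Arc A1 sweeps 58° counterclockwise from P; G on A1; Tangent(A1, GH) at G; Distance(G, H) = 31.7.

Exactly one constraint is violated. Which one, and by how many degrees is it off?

Tangent(A1, GH) at G — off by 8.20°.

J = (0.00, 0.00) ✓; J.y = 0.00, P.y = 0.00 ✓; |JP| = 58.10 ✓; ∠(UP, PJ) = 90.00° ✓; |UP| = 5.400 ✓; bearing(U→G) − bearing(U→P) = 58.00° ✓; |UG| = 5.400 ✓; ∠(UG, GH) = 98.20° ✗; |GH| = 31.70 ✓.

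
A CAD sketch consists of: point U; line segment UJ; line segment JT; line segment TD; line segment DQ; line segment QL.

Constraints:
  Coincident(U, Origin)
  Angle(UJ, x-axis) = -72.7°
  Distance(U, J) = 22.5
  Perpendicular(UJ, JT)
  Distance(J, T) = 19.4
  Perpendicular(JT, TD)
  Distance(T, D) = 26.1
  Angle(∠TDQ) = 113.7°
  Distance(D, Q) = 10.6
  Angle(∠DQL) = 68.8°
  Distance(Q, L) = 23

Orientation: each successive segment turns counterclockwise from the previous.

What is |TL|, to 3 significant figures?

13.0

∠TDQ = 113.7° gives DQ at 174° from the x-axis; with |DQ| = 10.6, Q = (6.92, 10.4). ∠DQL = 68.8° gives QL at -75.2° from the x-axis; with |QL| = 23.0, L = (12.8, -11.8). Then |TL| = |L − T| = 13.0.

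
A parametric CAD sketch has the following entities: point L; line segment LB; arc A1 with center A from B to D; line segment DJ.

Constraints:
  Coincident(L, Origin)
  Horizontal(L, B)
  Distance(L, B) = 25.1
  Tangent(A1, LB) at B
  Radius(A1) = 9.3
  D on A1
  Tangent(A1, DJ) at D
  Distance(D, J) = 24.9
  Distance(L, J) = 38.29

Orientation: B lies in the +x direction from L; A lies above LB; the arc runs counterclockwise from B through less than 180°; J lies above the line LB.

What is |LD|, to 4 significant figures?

35.70

Checks: |LB| = 25.10 ✓; |AD| = 9.300 ✓; ∠(AD, DJ) = 90.00° ✓; |DJ| = 24.90 ✓; |LJ| = 38.29 ✓.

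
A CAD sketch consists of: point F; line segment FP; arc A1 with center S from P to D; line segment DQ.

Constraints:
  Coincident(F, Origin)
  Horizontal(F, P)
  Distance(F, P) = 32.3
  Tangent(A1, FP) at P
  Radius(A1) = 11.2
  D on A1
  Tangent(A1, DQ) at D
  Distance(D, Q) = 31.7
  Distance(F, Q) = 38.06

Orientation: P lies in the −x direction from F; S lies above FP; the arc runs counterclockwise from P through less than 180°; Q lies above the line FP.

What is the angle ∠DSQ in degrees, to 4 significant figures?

70.54°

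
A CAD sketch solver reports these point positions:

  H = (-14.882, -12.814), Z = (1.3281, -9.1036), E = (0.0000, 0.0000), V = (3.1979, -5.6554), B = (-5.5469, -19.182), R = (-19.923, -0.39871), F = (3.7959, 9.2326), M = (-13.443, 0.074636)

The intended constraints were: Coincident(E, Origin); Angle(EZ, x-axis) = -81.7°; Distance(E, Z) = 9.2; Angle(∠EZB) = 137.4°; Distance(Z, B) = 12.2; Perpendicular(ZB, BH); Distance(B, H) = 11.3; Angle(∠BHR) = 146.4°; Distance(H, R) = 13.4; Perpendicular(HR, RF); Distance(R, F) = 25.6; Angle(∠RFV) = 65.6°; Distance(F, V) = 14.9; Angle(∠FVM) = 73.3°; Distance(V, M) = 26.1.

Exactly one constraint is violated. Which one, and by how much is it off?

Distance(V, M) = 26.1 — off by 8.50.

E = (0.00, 0.00) ✓; EZ at -81.70° ✓; |EZ| = 9.200 ✓; ∠EZB = 137.4° ✓; |ZB| = 12.20 ✓; ∠(ZB, BH) = 90.00° ✓; |BH| = 11.30 ✓; ∠BHR = 146.4° ✓; |HR| = 13.40 ✓; ∠(HR, RF) = 90.00° ✓; |RF| = 25.60 ✓; ∠RFV = 65.60° ✓; |FV| = 14.90 ✓; ∠FVM = 73.30° ✓; |VM| = 17.60 ✗.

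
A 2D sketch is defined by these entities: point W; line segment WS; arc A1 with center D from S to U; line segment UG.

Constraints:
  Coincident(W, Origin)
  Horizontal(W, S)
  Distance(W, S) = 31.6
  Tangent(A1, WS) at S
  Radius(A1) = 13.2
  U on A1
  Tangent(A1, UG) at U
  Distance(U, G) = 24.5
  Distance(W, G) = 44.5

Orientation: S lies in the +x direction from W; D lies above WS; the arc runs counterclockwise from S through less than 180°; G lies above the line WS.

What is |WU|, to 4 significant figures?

46.37

W is at the origin; WS is horizontal with |WS| = 31.6 and S on the +x side, so S = (31.60, 0.000). Since A1 is tangent to WS there, DS ⟂ WS, so D = S + (0, 13.2) = (31.60, 13.20). Since DU ⟂ UG (tangency), |DG| = √(13.2² + 24.5²) = 27.83 regardless of where U sits on A1. So G lies on both circle(W, 44.5) and circle(D, 27.83); the above-WS intersection is G = (21.32, 39.06). U is the foot of the tangent from G: U = (40.09, 23.31).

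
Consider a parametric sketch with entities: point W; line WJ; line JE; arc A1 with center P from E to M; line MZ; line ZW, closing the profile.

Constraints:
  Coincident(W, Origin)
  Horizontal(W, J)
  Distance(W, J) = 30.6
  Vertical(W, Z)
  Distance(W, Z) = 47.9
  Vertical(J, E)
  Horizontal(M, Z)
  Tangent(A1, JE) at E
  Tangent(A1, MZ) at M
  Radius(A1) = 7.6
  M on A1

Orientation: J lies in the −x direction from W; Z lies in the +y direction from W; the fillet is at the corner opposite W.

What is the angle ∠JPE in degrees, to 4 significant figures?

79.32°

The virtual corner opposite W is at (-30.60, 47.90). A1 meets JE tangentially, so PE is at right angles to JE and tangency of A1 to MZ means the radius PM is perpendicular to MZ, with radius 7.6, so the center P sits 7.6 in from both sides at P = (-23.00, 40.30). That places the tangent points at E = (-30.60, 40.30) on JE and M = (-23.00, 47.90) on MZ. Then cos ∠JPE = PJ·PE / (|PJ||PE|), giving 79.32°.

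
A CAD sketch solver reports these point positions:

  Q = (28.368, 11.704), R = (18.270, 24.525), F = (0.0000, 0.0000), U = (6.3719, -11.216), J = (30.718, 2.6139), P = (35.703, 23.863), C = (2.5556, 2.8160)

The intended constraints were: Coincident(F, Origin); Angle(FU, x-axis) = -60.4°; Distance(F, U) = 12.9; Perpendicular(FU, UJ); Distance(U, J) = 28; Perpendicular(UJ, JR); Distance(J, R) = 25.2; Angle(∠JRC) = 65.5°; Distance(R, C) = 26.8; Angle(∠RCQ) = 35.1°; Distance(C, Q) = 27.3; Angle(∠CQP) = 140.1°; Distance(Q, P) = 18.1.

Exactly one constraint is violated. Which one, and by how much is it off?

Distance(Q, P) = 18.1 — off by 3.90.

F = (0.00, 0.00) ✓; FU at -60.40° ✓; |FU| = 12.90 ✓; ∠(FU, UJ) = 90.00° ✓; |UJ| = 28.00 ✓; ∠(UJ, JR) = 90.00° ✓; |JR| = 25.20 ✓; ∠JRC = 65.50° ✓; |RC| = 26.80 ✓; ∠RCQ = 35.10° ✓; |CQ| = 27.30 ✓; ∠CQP = 140.1° ✓; |QP| = 14.20 ✗.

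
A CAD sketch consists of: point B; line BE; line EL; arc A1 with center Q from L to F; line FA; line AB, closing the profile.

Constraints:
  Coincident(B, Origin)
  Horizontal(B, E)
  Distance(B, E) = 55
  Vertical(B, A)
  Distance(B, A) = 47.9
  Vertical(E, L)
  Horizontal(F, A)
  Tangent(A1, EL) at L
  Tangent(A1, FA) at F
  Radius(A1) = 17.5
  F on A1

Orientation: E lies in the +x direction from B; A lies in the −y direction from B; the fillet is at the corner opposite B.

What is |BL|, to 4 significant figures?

62.84

The virtual corner opposite B is at (55.00, -47.90). A1 meets EL tangentially, so QL is at right angles to EL and tangency of A1 to FA means the radius QF is perpendicular to FA, with radius 17.5, so the center Q sits 17.5 in from both sides at Q = (37.50, -30.40). That places the tangent points at L = (55.00, -30.40) on EL and F = (37.50, -47.90) on FA. Then |BL| = |L − B| = 62.84.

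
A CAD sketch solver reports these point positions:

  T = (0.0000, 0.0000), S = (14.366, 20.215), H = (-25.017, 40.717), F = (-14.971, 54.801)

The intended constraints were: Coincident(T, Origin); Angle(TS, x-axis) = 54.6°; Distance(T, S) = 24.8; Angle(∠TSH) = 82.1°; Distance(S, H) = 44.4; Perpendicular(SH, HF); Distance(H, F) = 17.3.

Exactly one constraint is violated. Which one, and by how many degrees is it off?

Perpendicular(SH, HF) — off by 8.00°.

T = (0.00, 0.00) ✓; TS at 54.60° ✓; |TS| = 24.80 ✓; ∠TSH = 82.10° ✓; |SH| = 44.40 ✓; ∠(SH, HF) = 98.00° ✗; |HF| = 17.30 ✓.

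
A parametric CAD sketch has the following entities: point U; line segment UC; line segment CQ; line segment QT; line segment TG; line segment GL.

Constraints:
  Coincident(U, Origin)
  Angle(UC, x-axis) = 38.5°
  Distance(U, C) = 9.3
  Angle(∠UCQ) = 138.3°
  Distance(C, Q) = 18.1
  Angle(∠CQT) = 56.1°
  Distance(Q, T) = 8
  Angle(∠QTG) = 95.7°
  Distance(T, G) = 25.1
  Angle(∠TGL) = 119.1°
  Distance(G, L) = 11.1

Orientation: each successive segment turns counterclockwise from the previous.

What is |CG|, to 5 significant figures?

9.9606

∠CQT = 56.1° gives QT at -155.90° from the x-axis; with |QT| = 8.0, T = (3.0564, 20.359). ∠QTG = 95.7° gives TG at -71.600° from the x-axis; with |TG| = 25.1, G = (10.979, -3.4582). Then |CG| = |G − C| = 9.9606.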